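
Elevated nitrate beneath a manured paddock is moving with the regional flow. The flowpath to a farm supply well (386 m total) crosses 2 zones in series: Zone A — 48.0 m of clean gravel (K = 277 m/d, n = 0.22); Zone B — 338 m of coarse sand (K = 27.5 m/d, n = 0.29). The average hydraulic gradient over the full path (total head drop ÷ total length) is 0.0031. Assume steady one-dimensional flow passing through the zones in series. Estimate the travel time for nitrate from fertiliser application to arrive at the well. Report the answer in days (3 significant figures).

Continuity: the same q passes through each zone, so ΔH = q·Σ(L_j/K_j) — the zones act as resistances in series.
Σ(L/K) = 48.0/277 + 338/27.5 = 0.1733 + 12.29 = 12.46 d
K_eq = L_total / Σ(L/K) = 386 / 12.46 = 30.97 m/d
q = K_eq · i = 30.97 × 0.0031 = 0.09600 m/d (same in every zone)
Zone A: v = q/n = 0.09600/0.22 = 0.4364 m/d → t_A = 48.0/0.4364 = 110.0 d
Zone B: v = q/n = 0.09600/0.29 = 0.3310 m/d → t_B = 338/0.3310 = 1021 d
Total t = 110.0 + 1021 = 1131 d

1130 days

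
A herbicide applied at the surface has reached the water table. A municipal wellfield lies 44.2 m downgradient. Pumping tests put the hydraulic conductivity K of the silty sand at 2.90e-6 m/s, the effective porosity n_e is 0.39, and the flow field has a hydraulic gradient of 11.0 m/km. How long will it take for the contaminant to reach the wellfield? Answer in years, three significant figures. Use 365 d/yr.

K = 2.90e-6 m/s × 86400 s/d = 0.2506 m/d
Specific discharge q = 0.2506 × 0.011 = 0.002756 m/d
v = Ki/n = 0.2506·0.011/0.39 = 0.007067 m/d
t = L / v = 44.2 / 0.007067 = 6254 d
   = 6254 / 365 = 17.1 yr

17.1 years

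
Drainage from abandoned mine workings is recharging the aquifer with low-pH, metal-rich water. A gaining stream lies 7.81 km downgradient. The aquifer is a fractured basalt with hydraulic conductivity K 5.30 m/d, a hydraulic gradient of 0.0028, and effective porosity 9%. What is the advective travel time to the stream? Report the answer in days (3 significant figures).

q = Ki = 5.30 × 0.0028 = 0.01484 m/d
v = Ki/n = 5.30·0.0028/0.09 = 0.1649 m/d
L = 7.81 km = 7810 m
t = L / v = 7810 / 0.1649 = 47370 d

47400 days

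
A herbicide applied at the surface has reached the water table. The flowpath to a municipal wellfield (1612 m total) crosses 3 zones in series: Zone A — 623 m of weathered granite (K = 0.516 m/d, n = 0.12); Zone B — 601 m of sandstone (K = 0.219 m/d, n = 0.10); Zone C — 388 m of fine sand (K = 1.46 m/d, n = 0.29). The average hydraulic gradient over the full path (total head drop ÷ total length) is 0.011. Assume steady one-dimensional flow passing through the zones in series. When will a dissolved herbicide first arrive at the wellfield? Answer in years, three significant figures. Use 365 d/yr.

For zones in series the flux q is common to all zones; the equivalent conductivity is the harmonic (thickness-weighted) mean, K_eq = L_total / Σ(L_j/K_j).
Σ(L/K) = 623/0.516 + 601/0.219 + 388/1.46 = 1207 + 2744 + 265.8 = 4217 d
K_eq = L_total / Σ(L/K) = 1612 / 4217 = 0.3822 m/d
q = K_eq · i = 0.3822 × 0.011 = 0.004204 m/d (same in every zone)
Zone A: v = q/n = 0.004204/0.12 = 0.03504 m/d → t_A = 623/0.03504 = 17780 d
Zone B: v = q/n = 0.004204/0.10 = 0.04204 m/d → t_B = 601/0.04204 = 14290 d
Zone C: v = q/n = 0.004204/0.29 = 0.01450 m/d → t_C = 388/0.01450 = 26760 d
Total t = 17780 + 14290 + 26760 = 58840 d
   = 58840 / 365 = 161 yr

161 years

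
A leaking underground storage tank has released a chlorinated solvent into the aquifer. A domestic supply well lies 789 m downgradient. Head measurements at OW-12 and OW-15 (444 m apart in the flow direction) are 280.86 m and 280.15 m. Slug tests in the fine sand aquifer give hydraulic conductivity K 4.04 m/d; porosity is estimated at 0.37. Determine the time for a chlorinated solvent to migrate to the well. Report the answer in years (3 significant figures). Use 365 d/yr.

Hydraulic gradient i = (280.86 − 280.15) / 444 = 0.71 / 444 = 0.001599
Specific discharge q = 4.04 × 0.001599 = 0.006460 m/d
v = Ki/n = 4.04·0.001599/0.37 = 0.01746 m/d
t = L / v = 789 / 0.01746 = 45190 d
   = 45190 / 365 = 124 yr

124 years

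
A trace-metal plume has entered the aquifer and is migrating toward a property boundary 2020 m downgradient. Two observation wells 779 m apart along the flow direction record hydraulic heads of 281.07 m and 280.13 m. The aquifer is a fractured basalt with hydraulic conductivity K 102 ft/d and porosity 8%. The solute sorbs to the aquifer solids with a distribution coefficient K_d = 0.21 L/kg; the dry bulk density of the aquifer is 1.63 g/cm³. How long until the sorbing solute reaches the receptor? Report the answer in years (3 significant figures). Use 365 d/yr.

62.3 years

Hydraulic gradient i = (281.07 − 280.13) / 779 = 0.94 / 779 = 0.001207
K = 102 ft/d × 0.3048 = 31.09 m/d
Specific discharge q = 31.09 × 0.001207 = 0.03752 m/d
v_s = q/n_e = 0.03752/0.08 = 0.4689 m/d
Retardation R = 1 + ρ_b·K_d/n = 1 + 1.63×0.21/0.08 = 5.279
Contaminant velocity v_c = v/R = 0.4689/5.279 = 0.08884 m/d
t = L/v_c = 2020/0.08884 = 22740 d
   = 22740/365 = 62.3 yr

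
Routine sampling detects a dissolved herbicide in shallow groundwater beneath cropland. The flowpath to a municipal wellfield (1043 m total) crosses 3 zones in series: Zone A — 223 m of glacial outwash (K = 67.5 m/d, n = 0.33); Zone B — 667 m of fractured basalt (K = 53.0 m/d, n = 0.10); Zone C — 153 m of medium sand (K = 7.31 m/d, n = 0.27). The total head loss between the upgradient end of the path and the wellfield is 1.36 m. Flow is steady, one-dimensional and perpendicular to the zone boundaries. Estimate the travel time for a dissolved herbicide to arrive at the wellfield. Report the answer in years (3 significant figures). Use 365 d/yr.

Steady 1-D flow in series ⇒ the Darcy flux q is identical in every zone and the zone head losses add (resistances L/K in series).
Σ(L/K) = 223/67.5 + 667/53.0 + 153/7.31 = 3.304 + 12.58 + 20.93 = 36.82 d
q = ΔH / Σ(L/K) = 1.36 / 36.82 = 0.03694 m/d (same in every zone)
Zone A: v = q/n = 0.03694/0.33 = 0.1119 m/d → t_A = 223/0.1119 = 1992 d
Zone B: v = q/n = 0.03694/0.10 = 0.3694 m/d → t_B = 667/0.3694 = 1806 d
Zone C: v = q/n = 0.03694/0.27 = 0.1368 m/d → t_C = 153/0.1368 = 1118 d
Total t = 1992 + 1806 + 1118 = 4916 d
   = 4916 / 365 = 13.5 yr

13.5 years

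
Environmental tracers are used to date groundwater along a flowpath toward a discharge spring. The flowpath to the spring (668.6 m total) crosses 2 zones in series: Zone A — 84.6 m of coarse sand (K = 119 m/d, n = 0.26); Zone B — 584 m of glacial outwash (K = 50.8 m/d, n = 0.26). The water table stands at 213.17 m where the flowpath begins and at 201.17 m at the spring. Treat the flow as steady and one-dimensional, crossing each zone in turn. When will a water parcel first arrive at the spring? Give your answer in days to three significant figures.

Total head drop ΔH = 213.17 − 201.17 = 12.00 m
Continuity: the same q passes through each zone, so ΔH = q·Σ(L_j/K_j) — the zones act as resistances in series.
Σ(L/K) = 84.6/119 + 584/50.8 = 0.7109 + 11.50 = 12.21 d
q = ΔH / Σ(L/K) = 12.00 / 12.21 = 0.9830 m/d (same in every zone)
Zone A: v = q/n = 0.9830/0.26 = 3.781 m/d → t_A = 84.6/3.781 = 22.38 d
Zone B: v = q/n = 0.9830/0.26 = 3.781 m/d → t_B = 584/3.781 = 154.5 d
Total t = 22.38 + 154.5 = 176.8 d

177 days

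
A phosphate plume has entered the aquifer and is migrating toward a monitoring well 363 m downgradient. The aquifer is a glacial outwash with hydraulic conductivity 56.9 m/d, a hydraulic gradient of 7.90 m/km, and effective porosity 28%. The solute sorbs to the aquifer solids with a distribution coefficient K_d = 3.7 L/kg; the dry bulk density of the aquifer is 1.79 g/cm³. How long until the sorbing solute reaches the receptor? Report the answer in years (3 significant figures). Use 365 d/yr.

Specific discharge q = 56.9 × 0.0079 = 0.4495 m/d
Average linear velocity = 0.4495 / 0.28 = 1.605 m/d
Retardation R = 1 + ρ_b·K_d/n = 1 + 1.79×3.7/0.28 = 24.65
Contaminant velocity v_c = v/R = 1.605/24.65 = 0.06512 m/d
t = L/v_c = 363/0.06512 = 5574 d
   = 5574/365 = 15.3 yr

15.3 years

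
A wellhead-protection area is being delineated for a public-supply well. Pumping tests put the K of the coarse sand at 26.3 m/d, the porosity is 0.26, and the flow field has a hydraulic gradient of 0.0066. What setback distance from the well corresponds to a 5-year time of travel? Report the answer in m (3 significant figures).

1220 m

q = Ki = 26.3 × 0.0066 = 0.1736 m/d
Average linear velocity = 0.1736 / 0.26 = 0.6676 m/d
T = 5 yr × 365 = 1825 d
L = v × T = 0.6676 × 1825 = 1218 m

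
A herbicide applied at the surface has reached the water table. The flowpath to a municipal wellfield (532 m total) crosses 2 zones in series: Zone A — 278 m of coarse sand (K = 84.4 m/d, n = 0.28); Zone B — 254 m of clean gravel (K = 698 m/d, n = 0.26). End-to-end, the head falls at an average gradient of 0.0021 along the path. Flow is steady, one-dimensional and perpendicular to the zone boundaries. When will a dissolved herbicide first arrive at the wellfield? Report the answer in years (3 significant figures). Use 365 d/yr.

For zones in series the flux q is common to all zones; the equivalent conductivity is the harmonic (thickness-weighted) mean, K_eq = L_total / Σ(L_j/K_j).
Σ(L/K) = 278/84.4 + 254/698 = 3.294 + 0.3639 = 3.658 d
K_eq = L_total / Σ(L/K) = 532 / 3.658 = 145.4 m/d
q = K_eq · i = 145.4 × 0.0021 = 0.3054 m/d (same in every zone)
Zone A: v = q/n = 0.3054/0.28 = 1.091 m/d → t_A = 278/1.091 = 254.8 d
Zone B: v = q/n = 0.3054/0.26 = 1.175 m/d → t_B = 254/1.175 = 216.2 d
Total t = 254.8 + 216.2 = 471.1 d
   = 471.1 / 365 = 1.29 yr

1.29 years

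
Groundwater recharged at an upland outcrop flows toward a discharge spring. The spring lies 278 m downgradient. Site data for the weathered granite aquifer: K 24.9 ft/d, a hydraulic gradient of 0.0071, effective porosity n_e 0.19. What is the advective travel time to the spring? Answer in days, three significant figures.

K = 24.9 ft/d × 0.3048 = 7.590 m/d
Specific discharge q = 7.590 × 0.0071 = 0.05389 m/d
Seepage velocity v = q / n = 0.05389 / 0.19 = 0.2836 m/d
t = L / v = 278 / 0.2836 = 980.2 d

980 days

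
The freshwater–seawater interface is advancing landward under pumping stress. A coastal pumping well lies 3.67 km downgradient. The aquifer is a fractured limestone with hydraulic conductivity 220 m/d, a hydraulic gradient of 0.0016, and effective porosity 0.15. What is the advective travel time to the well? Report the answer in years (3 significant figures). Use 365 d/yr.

4.28 years

q = Ki = 220 × 0.0016 = 0.3520 m/d
v_s = q/n_e = 0.3520/0.15 = 2.347 m/d
L = 3.67 km = 3670 m
t = L / v = 3670 / 2.347 = 1564 d
   = 1564 / 365 = 4.28 yr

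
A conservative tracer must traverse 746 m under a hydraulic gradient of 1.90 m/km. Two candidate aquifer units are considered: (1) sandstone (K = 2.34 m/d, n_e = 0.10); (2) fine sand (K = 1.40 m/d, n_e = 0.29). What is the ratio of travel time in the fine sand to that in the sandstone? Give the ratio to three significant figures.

Unit 1 (sandstone): v = 2.34×0.0019/0.10 = 0.04446 m/d, t = 746/0.04446 = 16780 d
Unit 2 (fine sand): v = 1.40×0.0019/0.29 = 0.009172 m/d, t = 746/0.009172 = 81330 d
t(fine sand) / t(sandstone) = 81330/16780 = 4.85

4.85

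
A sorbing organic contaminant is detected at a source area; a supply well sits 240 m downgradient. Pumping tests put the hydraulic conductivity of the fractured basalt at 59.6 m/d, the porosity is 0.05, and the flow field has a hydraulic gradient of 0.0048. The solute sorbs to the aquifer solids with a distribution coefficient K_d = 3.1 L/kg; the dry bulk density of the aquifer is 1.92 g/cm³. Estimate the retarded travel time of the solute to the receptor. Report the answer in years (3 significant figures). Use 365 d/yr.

Specific discharge q = 59.6 × 0.0048 = 0.2861 m/d
v_s = q/n_e = 0.2861/0.05 = 5.722 m/d
Retardation R = 1 + ρ_b·K_d/n = 1 + 1.92×3.1/0.05 = 120.0
Contaminant velocity v_c = v/R = 5.722/120.0 = 0.04766 m/d
t = L/v_c = 240/0.04766 = 5035 d
   = 5035/365 = 13.8 yr

13.8 years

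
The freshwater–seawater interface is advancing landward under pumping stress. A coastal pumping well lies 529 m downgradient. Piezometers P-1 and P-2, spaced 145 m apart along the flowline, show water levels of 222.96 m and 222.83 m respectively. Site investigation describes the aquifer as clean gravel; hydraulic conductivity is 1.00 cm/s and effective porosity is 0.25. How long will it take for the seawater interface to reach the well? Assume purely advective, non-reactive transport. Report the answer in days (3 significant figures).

Hydraulic gradient i = (222.96 − 222.83) / 145 = 0.13 / 145 = 8.966e-4
K = 1.00 cm/s × 864 = 864.0 m/d
q = Ki = 864.0 × 8.966e-4 = 0.7746 m/d
Seepage velocity v = q / n = 0.7746 / 0.25 = 3.098 m/d
t = L / v = 529 / 3.098 = 170.7 d

171 days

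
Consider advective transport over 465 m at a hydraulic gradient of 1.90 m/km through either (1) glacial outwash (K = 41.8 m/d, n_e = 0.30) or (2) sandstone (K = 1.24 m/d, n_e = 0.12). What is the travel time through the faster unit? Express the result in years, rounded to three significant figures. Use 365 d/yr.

4.81 years

Unit 1 (glacial outwash): v = 41.8×0.0019/0.30 = 0.2647 m/d, t = 465/0.2647 = 1756 d
Unit 2 (sandstone): v = 1.24×0.0019/0.12 = 0.01963 m/d, t = 465/0.01963 = 23680 d
Faster: 1756 d / 365 = 4.81 yr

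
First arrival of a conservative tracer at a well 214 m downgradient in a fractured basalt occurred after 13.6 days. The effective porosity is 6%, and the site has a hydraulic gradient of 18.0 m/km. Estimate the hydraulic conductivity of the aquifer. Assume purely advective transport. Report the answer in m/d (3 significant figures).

52.5 m/d

v = L / t = 214 / 13.6 = 15.74 m/d
K = v · n / i = 15.74 × 0.06 / 0.018 = 52.5 m/d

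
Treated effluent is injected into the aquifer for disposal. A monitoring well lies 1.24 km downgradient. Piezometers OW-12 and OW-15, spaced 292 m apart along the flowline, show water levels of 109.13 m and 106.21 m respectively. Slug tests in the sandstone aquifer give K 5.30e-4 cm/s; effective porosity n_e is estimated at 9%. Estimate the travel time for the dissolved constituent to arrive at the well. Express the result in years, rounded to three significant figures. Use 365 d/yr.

66.8 years

Hydraulic gradient i = (109.13 − 106.21) / 292 = 2.92 / 292 = 0.01000
K = 5.30e-4 cm/s × 864 = 0.4579 m/d
Specific discharge q = 0.4579 × 0.01000 = 0.004579 m/d
v = Ki/n = 0.4579·0.01000/0.09 = 0.05088 m/d
L = 1.24 km = 1240 m
t = L / v = 1240 / 0.05088 = 24370 d
   = 24370 / 365 = 66.8 yr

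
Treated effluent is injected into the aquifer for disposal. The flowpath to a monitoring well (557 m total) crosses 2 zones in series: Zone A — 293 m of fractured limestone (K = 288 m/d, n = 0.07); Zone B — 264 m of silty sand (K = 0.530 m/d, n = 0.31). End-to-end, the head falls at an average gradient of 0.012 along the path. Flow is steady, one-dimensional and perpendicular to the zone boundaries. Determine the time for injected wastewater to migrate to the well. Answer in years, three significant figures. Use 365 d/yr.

For zones in series the flux q is common to all zones; the equivalent conductivity is the harmonic (thickness-weighted) mean, K_eq = L_total / Σ(L_j/K_j).
Σ(L/K) = 293/288 + 264/0.530 = 1.017 + 498.1 = 499.1 d
K_eq = L_total / Σ(L/K) = 557 / 499.1 = 1.116 m/d
q = K_eq · i = 1.116 × 0.012 = 0.01339 m/d (same in every zone)
Zone A: v = q/n = 0.01339/0.07 = 0.1913 m/d → t_A = 293/0.1913 = 1532 d
Zone B: v = q/n = 0.01339/0.31 = 0.04320 m/d → t_B = 264/0.04320 = 6111 d
Total t = 1532 + 6111 = 7643 d
   = 7643 / 365 = 20.9 yr

20.9 years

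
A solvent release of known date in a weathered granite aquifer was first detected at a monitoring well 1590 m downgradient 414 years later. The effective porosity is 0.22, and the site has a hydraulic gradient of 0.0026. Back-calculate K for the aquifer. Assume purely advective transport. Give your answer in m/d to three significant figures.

t = 414 years = 151100 d
v = L / t = 1590 / 151100 = 0.01052 m/d
K = v · n / i = 0.01052 × 0.22 / 0.0026 = 0.890 m/d

0.890 m/d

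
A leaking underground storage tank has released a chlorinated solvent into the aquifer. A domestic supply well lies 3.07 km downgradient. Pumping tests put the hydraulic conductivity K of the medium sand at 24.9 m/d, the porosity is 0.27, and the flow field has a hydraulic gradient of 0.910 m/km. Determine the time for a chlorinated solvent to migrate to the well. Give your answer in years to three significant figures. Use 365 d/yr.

Specific discharge q = 24.9 × 9.1e-4 = 0.02266 m/d
Seepage velocity v = q / n = 0.02266 / 0.27 = 0.08392 m/d
L = 3.07 km = 3070 m
t = L / v = 3070 / 0.08392 = 36580 d
   = 36580 / 365 = 100 yr

100 years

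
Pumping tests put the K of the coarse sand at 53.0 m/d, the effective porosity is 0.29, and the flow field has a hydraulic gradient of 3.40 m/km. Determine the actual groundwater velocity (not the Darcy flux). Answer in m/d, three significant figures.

0.621 m/d

Darcy flux q = K·i = 53.0 × 0.0034 = 0.1802 m/d
Seepage velocity v = q / n = 0.1802 / 0.29 = 0.6214 m/d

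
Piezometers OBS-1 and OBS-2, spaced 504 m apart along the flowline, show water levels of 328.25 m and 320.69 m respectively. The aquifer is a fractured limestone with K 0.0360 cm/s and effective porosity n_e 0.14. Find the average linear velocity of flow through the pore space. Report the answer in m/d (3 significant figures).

3.33 m/d

Hydraulic gradient i = (328.25 − 320.69) / 504 = 7.56 / 504 = 0.01500
K = 0.0360 cm/s × 864 = 31.10 m/d
Darcy flux q = K·i = 31.10 × 0.01500 = 0.4666 m/d
Average linear velocity = 0.4666 / 0.14 = 3.333 m/d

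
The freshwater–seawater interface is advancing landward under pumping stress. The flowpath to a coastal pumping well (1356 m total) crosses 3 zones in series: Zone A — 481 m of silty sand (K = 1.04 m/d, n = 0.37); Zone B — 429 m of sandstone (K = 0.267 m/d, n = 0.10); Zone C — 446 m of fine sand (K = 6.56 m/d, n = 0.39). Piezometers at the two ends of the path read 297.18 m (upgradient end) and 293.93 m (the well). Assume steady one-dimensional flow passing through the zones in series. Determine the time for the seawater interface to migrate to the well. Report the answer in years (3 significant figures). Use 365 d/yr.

Total head drop ΔH = 297.18 − 293.93 = 3.25 m
Continuity: the same q passes through each zone, so ΔH = q·Σ(L_j/K_j) — the zones act as resistances in series.
Σ(L/K) = 481/1.04 + 429/0.267 + 446/6.56 = 462.5 + 1607 + 67.99 = 2137 d
q = ΔH / Σ(L/K) = 3.25 / 2137 = 0.001521 m/d (same in every zone)
Zone A: v = q/n = 0.001521/0.37 = 0.004110 m/d → t_A = 481/0.004110 = 117000 d
Zone B: v = q/n = 0.001521/0.10 = 0.01521 m/d → t_B = 429/0.01521 = 28210 d
Zone C: v = q/n = 0.001521/0.39 = 0.003899 m/d → t_C = 446/0.003899 = 114400 d
Total t = 117000 + 28210 + 114400 = 259600 d
   = 259600 / 365 = 711 yr

711 years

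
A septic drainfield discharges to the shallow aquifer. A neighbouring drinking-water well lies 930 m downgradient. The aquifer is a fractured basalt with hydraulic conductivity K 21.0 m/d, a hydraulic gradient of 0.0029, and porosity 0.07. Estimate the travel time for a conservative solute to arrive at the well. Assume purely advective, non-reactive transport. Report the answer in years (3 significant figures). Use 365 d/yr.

2.93 years

Specific discharge q = 21.0 × 0.0029 = 0.06090 m/d
Seepage velocity v = q / n = 0.06090 / 0.07 = 0.8700 m/d
t = L / v = 930 / 0.8700 = 1069 d
   = 1069 / 365 = 2.93 yr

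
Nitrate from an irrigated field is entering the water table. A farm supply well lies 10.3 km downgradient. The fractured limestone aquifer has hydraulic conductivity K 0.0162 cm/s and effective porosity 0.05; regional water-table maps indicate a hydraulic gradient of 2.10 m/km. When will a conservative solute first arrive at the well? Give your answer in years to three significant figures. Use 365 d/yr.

48.0 years

K = 0.0162 cm/s × 864 = 14.00 m/d
Specific discharge q = 14.00 × 0.0021 = 0.02939 m/d
Seepage velocity v = q / n = 0.02939 / 0.05 = 0.5879 m/d
L = 10.3 km = 10300 m
t = L / v = 10300 / 0.5879 = 17520 d
   = 17520 / 365 = 48.0 yr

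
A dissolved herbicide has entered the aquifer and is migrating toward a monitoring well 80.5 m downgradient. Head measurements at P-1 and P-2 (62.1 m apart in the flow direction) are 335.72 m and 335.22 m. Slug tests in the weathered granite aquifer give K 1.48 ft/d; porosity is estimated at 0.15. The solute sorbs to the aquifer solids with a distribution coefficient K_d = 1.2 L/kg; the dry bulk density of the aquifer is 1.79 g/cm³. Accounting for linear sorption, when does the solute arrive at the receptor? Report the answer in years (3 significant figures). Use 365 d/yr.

140 years

Hydraulic gradient i = (335.72 − 335.22) / 62.1 = 0.50 / 62.1 = 0.008052
K = 1.48 ft/d × 0.3048 = 0.4511 m/d
q = Ki = 0.4511 × 0.008052 = 0.003632 m/d
v = Ki/n = 0.4511·0.008052/0.15 = 0.02421 m/d
Retardation R = 1 + ρ_b·K_d/n = 1 + 1.79×1.2/0.15 = 15.32
Contaminant velocity v_c = v/R = 0.02421/15.32 = 0.001581 m/d
t = L/v_c = 80.5/0.001581 = 50930 d
   = 50930/365 = 140 yr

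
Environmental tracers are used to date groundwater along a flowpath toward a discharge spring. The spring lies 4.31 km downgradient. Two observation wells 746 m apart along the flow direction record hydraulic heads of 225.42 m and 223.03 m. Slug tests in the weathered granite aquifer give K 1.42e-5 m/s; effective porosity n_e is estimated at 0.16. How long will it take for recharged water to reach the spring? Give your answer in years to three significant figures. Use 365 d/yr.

Hydraulic gradient i = (225.42 − 223.03) / 746 = 2.39 / 746 = 0.003204
K = 1.42e-5 m/s × 86400 s/d = 1.227 m/d
q = Ki = 1.227 × 0.003204 = 0.003931 m/d
v_s = q/n_e = 0.003931/0.16 = 0.02457 m/d
L = 4.31 km = 4310 m
t = L / v = 4310 / 0.02457 = 175400 d
   = 175400 / 365 = 481 yr

481 years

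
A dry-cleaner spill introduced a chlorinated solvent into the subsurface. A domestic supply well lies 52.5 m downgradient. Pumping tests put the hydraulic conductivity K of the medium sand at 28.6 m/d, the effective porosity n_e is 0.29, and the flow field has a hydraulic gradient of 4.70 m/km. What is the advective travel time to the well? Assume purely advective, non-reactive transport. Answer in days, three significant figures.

q = Ki = 28.6 × 0.0047 = 0.1344 m/d
v = Ki/n = 28.6·0.0047/0.29 = 0.4635 m/d
t = L / v = 52.5 / 0.4635 = 113.3 d

113 days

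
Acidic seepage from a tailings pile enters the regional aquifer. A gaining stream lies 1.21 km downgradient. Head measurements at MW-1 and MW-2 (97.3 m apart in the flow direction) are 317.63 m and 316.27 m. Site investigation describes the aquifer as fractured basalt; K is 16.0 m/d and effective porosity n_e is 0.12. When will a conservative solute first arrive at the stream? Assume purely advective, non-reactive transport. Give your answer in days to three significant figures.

649 days

Hydraulic gradient i = (317.63 − 316.27) / 97.3 = 1.36 / 97.3 = 0.01398
q = Ki = 16.0 × 0.01398 = 0.2236 m/d
v_s = q/n_e = 0.2236/0.12 = 1.864 m/d
L = 1.21 km = 1210 m
t = L / v = 1210 / 1.864 = 649.3 d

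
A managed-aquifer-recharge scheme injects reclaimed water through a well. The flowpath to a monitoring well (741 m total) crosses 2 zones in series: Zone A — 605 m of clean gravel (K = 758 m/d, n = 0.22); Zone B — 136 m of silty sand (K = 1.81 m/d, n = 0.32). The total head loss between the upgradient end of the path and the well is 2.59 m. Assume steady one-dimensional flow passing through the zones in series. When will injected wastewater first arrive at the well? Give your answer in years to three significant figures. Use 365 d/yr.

Steady 1-D flow in series ⇒ the Darcy flux q is identical in every zone and the zone head losses add (resistances L/K in series).
Σ(L/K) = 605/758 + 136/1.81 = 0.7982 + 75.14 = 75.94 d
q = ΔH / Σ(L/K) = 2.59 / 75.94 = 0.03411 m/d (same in every zone)
Zone A: v = q/n = 0.03411/0.22 = 0.1550 m/d → t_A = 605/0.1550 = 3902 d
Zone B: v = q/n = 0.03411/0.32 = 0.1066 m/d → t_B = 136/0.1066 = 1276 d
Total t = 3902 + 1276 = 5178 d
   = 5178 / 365 = 14.2 yr

14.2 years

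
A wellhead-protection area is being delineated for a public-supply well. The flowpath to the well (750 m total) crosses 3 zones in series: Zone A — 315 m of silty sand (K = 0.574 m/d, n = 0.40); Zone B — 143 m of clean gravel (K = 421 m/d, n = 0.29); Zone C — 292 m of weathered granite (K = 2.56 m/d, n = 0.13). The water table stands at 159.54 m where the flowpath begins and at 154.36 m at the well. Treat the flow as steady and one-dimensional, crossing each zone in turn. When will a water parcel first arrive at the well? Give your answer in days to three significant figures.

Total head drop ΔH = 159.54 − 154.36 = 5.18 m
Continuity: the same q passes through each zone, so ΔH = q·Σ(L_j/K_j) — the zones act as resistances in series.
Σ(L/K) = 315/0.574 + 143/421 + 292/2.56 = 548.8 + 0.3397 + 114.1 = 663.2 d
q = ΔH / Σ(L/K) = 5.18 / 663.2 = 0.007811 m/d (same in every zone)
Zone A: v = q/n = 0.007811/0.40 = 0.01953 m/d → t_A = 315/0.01953 = 16130 d
Zone B: v = q/n = 0.007811/0.29 = 0.02693 m/d → t_B = 143/0.02693 = 5309 d
Zone C: v = q/n = 0.007811/0.13 = 0.06008 m/d → t_C = 292/0.06008 = 4860 d
Total t = 16130 + 5309 + 4860 = 26300 d

26300 days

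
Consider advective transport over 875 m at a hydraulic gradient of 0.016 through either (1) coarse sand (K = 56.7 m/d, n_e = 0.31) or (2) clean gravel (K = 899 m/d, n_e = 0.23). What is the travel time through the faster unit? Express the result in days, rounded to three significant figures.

14.0 days

Unit 1 (coarse sand): v = 56.7×0.016/0.31 = 2.926 m/d, t = 875/2.926 = 299.0 d
Unit 2 (clean gravel): v = 899×0.016/0.23 = 62.54 m/d, t = 875/62.54 = 13.99 d
Faster unit: t = 14.0 d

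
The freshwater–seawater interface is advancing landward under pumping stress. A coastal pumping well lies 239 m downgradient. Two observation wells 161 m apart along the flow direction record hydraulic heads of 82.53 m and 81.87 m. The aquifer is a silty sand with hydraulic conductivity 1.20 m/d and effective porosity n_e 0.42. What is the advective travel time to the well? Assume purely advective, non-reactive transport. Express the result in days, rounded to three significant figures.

Hydraulic gradient i = (82.53 − 81.87) / 161 = 0.66 / 161 = 0.004099
q = Ki = 1.20 × 0.004099 = 0.004919 m/d
Average linear velocity = 0.004919 / 0.42 = 0.01171 m/d
t = L / v = 239 / 0.01171 = 20410 d

20400 days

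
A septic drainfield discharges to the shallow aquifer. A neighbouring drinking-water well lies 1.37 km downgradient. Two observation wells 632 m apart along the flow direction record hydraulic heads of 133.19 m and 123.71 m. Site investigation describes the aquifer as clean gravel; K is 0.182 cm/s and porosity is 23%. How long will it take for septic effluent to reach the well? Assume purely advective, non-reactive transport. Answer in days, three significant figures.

Hydraulic gradient i = (133.19 − 123.71) / 632 = 9.48 / 632 = 0.01500
K = 0.182 cm/s × 864 = 157.2 m/d
q = Ki = 157.2 × 0.01500 = 2.359 m/d
Seepage velocity v = q / n = 2.359 / 0.23 = 10.26 m/d
L = 1.37 km = 1370 m
t = L / v = 1370 / 10.26 = 133.6 d

134 days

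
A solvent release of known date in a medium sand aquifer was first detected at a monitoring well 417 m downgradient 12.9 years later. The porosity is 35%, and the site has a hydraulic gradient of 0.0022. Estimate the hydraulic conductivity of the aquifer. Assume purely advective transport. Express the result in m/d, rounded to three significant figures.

t = 12.9 years = 4709 d
v = L / t = 417 / 4709 = 0.08856 m/d
K = v · n / i = 0.08856 × 0.35 / 0.0022 = 14.1 m/d

14.1 m/d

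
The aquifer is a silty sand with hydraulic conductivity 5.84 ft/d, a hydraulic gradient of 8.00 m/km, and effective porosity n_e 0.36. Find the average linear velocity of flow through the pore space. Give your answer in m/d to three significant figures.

K = 5.84 ft/d × 0.3048 = 1.780 m/d
Darcy flux q = K·i = 1.780 × 0.0080 = 0.01424 m/d
Seepage velocity v = q / n = 0.01424 / 0.36 = 0.03956 m/d

0.0396 m/d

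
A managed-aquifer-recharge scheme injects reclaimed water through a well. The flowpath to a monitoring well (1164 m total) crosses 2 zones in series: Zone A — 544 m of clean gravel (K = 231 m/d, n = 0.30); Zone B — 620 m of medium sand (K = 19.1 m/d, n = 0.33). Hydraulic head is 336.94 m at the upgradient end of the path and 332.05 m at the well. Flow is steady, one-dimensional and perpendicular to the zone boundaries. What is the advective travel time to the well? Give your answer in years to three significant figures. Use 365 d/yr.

7.17 years

Total head drop ΔH = 336.94 − 332.05 = 4.89 m
Continuity: the same q passes through each zone, so ΔH = q·Σ(L_j/K_j) — the zones act as resistances in series.
Σ(L/K) = 544/231 + 620/19.1 = 2.355 + 32.46 = 34.82 d
q = ΔH / Σ(L/K) = 4.89 / 34.82 = 0.1405 m/d (same in every zone)
Zone A: v = q/n = 0.1405/0.30 = 0.4682 m/d → t_A = 544/0.4682 = 1162 d
Zone B: v = q/n = 0.1405/0.33 = 0.4256 m/d → t_B = 620/0.4256 = 1457 d
Total t = 1162 + 1457 = 2619 d
   = 2619 / 365 = 7.17 yr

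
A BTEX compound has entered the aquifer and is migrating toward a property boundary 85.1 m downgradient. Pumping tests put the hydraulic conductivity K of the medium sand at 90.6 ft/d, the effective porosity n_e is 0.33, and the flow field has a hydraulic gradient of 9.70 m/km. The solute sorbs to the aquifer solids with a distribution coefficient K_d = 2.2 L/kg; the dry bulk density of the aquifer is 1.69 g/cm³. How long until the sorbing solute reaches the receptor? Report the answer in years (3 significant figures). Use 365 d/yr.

3.52 years

K = 90.6 ft/d × 0.3048 = 27.61 m/d
q = Ki = 27.61 × 0.0097 = 0.2679 m/d
v = Ki/n = 27.61·0.0097/0.33 = 0.8117 m/d
Retardation R = 1 + ρ_b·K_d/n = 1 + 1.69×2.2/0.33 = 12.27
Contaminant velocity v_c = v/R = 0.8117/12.27 = 0.06617 m/d
t = L/v_c = 85.1/0.06617 = 1286 d
   = 1286/365 = 3.52 yr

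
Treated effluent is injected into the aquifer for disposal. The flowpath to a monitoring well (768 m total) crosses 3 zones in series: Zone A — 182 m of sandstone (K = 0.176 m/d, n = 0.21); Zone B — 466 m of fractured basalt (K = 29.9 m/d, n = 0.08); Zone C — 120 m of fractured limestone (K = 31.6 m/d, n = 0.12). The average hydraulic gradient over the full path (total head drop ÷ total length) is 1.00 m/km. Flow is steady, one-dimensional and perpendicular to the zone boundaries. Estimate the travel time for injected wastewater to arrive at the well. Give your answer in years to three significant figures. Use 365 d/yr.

For zones in series the flux q is common to all zones; the equivalent conductivity is the harmonic (thickness-weighted) mean, K_eq = L_total / Σ(L_j/K_j).
Σ(L/K) = 182/0.176 + 466/29.9 + 120/31.6 = 1034 + 15.59 + 3.797 = 1053 d
K_eq = L_total / Σ(L/K) = 768 / 1053 = 0.7290 m/d
q = K_eq · i = 0.7290 × 0.0010 = 7.290e-4 m/d (same in every zone)
Zone A: v = q/n = 7.290e-4/0.21 = 0.003472 m/d → t_A = 182/0.003472 = 52430 d
Zone B: v = q/n = 7.290e-4/0.08 = 0.009113 m/d → t_B = 466/0.009113 = 51140 d
Zone C: v = q/n = 7.290e-4/0.12 = 0.006075 m/d → t_C = 120/0.006075 = 19750 d
Total t = 52430 + 51140 + 19750 = 123300 d
   = 123300 / 365 = 338 yr

338 years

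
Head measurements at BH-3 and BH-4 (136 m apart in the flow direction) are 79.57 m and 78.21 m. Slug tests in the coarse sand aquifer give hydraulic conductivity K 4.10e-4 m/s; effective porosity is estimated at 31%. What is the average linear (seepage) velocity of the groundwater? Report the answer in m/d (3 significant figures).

1.14 m/d

Hydraulic gradient i = (79.57 − 78.21) / 136 = 1.36 / 136 = 0.01000
K = 4.10e-4 m/s × 86400 s/d = 35.42 m/d
q = Ki = 35.42 × 0.01000 = 0.3542 m/d
Average linear velocity = 0.3542 / 0.31 = 1.143 m/d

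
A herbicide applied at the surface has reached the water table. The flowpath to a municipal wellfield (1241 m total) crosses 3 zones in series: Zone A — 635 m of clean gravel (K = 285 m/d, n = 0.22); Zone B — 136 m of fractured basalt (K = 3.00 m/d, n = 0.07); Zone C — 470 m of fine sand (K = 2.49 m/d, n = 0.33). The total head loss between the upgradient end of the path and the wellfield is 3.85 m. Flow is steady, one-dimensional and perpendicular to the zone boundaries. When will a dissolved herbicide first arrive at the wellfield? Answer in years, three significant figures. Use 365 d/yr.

Steady 1-D flow in series ⇒ the Darcy flux q is identical in every zone and the zone head losses add (resistances L/K in series).
Σ(L/K) = 635/285 + 136/3.00 + 470/2.49 = 2.228 + 45.33 + 188.8 = 236.3 d
q = ΔH / Σ(L/K) = 3.85 / 236.3 = 0.01629 m/d (same in every zone)
Zone A: v = q/n = 0.01629/0.22 = 0.07405 m/d → t_A = 635/0.07405 = 8575 d
Zone B: v = q/n = 0.01629/0.07 = 0.2327 m/d → t_B = 136/0.2327 = 584.3 d
Zone C: v = q/n = 0.01629/0.33 = 0.04937 m/d → t_C = 470/0.04937 = 9520 d
Total t = 8575 + 584.3 + 9520 = 18680 d
   = 18680 / 365 = 51.2 yr

51.2 years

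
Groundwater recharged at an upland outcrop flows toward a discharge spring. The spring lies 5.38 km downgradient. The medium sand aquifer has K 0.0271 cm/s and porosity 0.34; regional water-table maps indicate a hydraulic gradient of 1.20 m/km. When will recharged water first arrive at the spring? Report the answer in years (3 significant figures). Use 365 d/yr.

178 years

K = 0.0271 cm/s × 864 = 23.41 m/d
Darcy flux q = K·i = 23.41 × 0.0012 = 0.02810 m/d
v_s = q/n_e = 0.02810/0.34 = 0.08264 m/d
L = 5.38 km = 5380 m
t = L / v = 5380 / 0.08264 = 65100 d
   = 65100 / 365 = 178 yr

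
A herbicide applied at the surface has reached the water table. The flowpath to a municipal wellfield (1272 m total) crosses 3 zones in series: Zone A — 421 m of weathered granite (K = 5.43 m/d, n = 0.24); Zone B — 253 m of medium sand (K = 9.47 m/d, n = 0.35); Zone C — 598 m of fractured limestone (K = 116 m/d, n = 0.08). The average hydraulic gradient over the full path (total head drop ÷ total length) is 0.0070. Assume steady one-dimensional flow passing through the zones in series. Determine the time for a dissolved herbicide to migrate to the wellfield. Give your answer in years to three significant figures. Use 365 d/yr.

7.99 years

Continuity: the same q passes through each zone, so ΔH = q·Σ(L_j/K_j) — the zones act as resistances in series.
Σ(L/K) = 421/5.43 + 253/9.47 + 598/116 = 77.53 + 26.72 + 5.155 = 109.4 d
K_eq = L_total / Σ(L/K) = 1272 / 109.4 = 11.63 m/d
q = K_eq · i = 11.63 × 0.0070 = 0.08139 m/d (same in every zone)
Zone A: v = q/n = 0.08139/0.24 = 0.3391 m/d → t_A = 421/0.3391 = 1241 d
Zone B: v = q/n = 0.08139/0.35 = 0.2325 m/d → t_B = 253/0.2325 = 1088 d
Zone C: v = q/n = 0.08139/0.08 = 1.017 m/d → t_C = 598/1.017 = 587.8 d
Total t = 1241 + 1088 + 587.8 = 2917 d
   = 2917 / 365 = 7.99 yr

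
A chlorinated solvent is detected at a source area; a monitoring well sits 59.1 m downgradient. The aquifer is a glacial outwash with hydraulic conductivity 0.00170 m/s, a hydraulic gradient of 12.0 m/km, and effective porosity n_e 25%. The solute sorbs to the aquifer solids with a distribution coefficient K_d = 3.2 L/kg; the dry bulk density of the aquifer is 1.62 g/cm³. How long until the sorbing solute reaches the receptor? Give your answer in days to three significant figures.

182 days

K = 0.00170 m/s × 86400 s/d = 146.9 m/d
q = Ki = 146.9 × 0.012 = 1.763 m/d
v = Ki/n = 146.9·0.012/0.25 = 7.050 m/d
Retardation R = 1 + ρ_b·K_d/n = 1 + 1.62×3.2/0.25 = 21.74
Contaminant velocity v_c = v/R = 7.050/21.74 = 0.3244 m/d
t = L/v_c = 59.1/0.3244 = 182.2 d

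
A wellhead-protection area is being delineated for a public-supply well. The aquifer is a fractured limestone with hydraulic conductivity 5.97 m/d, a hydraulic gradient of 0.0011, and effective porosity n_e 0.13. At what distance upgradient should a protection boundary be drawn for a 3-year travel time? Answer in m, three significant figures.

Darcy flux q = K·i = 5.97 × 0.0011 = 0.006567 m/d
Average linear velocity = 0.006567 / 0.13 = 0.05052 m/d
T = 3 yr × 365 = 1095 d
L = v × T = 0.05052 × 1095 = 55.31 m

55.3 m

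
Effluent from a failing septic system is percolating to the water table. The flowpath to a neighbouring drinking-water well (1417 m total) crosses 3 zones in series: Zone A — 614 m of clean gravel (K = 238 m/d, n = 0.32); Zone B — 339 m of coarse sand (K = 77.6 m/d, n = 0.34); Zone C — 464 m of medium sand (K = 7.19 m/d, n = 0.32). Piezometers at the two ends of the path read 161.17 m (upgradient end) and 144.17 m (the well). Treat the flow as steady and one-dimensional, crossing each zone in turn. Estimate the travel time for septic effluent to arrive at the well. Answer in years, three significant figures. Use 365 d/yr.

Total head drop ΔH = 161.17 − 144.17 = 17.00 m
Continuity: the same q passes through each zone, so ΔH = q·Σ(L_j/K_j) — the zones act as resistances in series.
Σ(L/K) = 614/238 + 339/77.6 + 464/7.19 = 2.580 + 4.369 + 64.53 = 71.48 d
q = ΔH / Σ(L/K) = 17.00 / 71.48 = 0.2378 m/d (same in every zone)
Zone A: v = q/n = 0.2378/0.32 = 0.7432 m/d → t_A = 614/0.7432 = 826.2 d
Zone B: v = q/n = 0.2378/0.34 = 0.6995 m/d → t_B = 339/0.6995 = 484.7 d
Zone C: v = q/n = 0.2378/0.32 = 0.7432 m/d → t_C = 464/0.7432 = 624.3 d
Total t = 826.2 + 484.7 + 624.3 = 1935 d
   = 1935 / 365 = 5.30 yr

5.30 years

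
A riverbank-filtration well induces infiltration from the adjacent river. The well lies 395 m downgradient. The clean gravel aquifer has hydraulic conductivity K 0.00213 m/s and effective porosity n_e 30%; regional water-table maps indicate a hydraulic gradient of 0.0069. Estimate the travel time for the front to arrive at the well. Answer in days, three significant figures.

93.3 days

K = 0.00213 m/s × 86400 s/d = 184.0 m/d
q = Ki = 184.0 × 0.0069 = 1.270 m/d
v = Ki/n = 184.0·0.0069/0.30 = 4.233 m/d
t = L / v = 395 / 4.233 = 93.32 d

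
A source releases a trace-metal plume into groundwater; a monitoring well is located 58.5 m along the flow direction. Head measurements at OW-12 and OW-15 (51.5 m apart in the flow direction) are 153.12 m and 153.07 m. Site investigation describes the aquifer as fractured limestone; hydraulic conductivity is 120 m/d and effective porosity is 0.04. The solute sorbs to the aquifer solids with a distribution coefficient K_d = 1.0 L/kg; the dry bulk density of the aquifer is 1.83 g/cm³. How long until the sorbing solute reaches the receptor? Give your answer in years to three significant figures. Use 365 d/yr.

2.57 years

Hydraulic gradient i = (153.12 − 153.07) / 51.5 = 0.05 / 51.5 = 9.709e-4
Darcy flux q = K·i = 120 × 9.709e-4 = 0.1165 m/d
v = Ki/n = 120·9.709e-4/0.04 = 2.913 m/d
Retardation R = 1 + ρ_b·K_d/n = 1 + 1.83×1.0/0.04 = 46.75
Contaminant velocity v_c = v/R = 2.913/46.75 = 0.06230 m/d
t = L/v_c = 58.5/0.06230 = 939.0 d
   = 939.0/365 = 2.57 yr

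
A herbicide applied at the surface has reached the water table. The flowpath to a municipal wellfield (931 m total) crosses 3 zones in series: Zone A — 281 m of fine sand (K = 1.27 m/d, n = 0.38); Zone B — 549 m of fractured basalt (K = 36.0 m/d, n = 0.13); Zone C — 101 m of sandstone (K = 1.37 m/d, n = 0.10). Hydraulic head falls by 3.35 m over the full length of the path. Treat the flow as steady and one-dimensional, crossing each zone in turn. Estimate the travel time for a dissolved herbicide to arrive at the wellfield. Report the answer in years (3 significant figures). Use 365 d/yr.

47.8 years

Continuity: the same q passes through each zone, so ΔH = q·Σ(L_j/K_j) — the zones act as resistances in series.
Σ(L/K) = 281/1.27 + 549/36.0 + 101/1.37 = 221.3 + 15.25 + 73.72 = 310.2 d
q = ΔH / Σ(L/K) = 3.35 / 310.2 = 0.01080 m/d (same in every zone)
Zone A: v = q/n = 0.01080/0.38 = 0.02842 m/d → t_A = 281/0.02842 = 9889 d
Zone B: v = q/n = 0.01080/0.13 = 0.08306 m/d → t_B = 549/0.08306 = 6609 d
Zone C: v = q/n = 0.01080/0.10 = 0.1080 m/d → t_C = 101/0.1080 = 935.3 d
Total t = 9889 + 6609 + 935.3 = 17430 d
   = 17430 / 365 = 47.8 yr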